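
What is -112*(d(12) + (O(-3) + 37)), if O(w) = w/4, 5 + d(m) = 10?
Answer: -4620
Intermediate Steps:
d(m) = 5 (d(m) = -5 + 10 = 5)
O(w) = w/4 (O(w) = w*(¼) = w/4)
-112*(d(12) + (O(-3) + 37)) = -112*(5 + ((¼)*(-3) + 37)) = -112*(5 + (-¾ + 37)) = -112*(5 + 145/4) = -112*165/4 = -4620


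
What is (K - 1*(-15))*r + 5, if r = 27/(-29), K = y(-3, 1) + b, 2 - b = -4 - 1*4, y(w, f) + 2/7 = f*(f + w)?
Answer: -3278/203 ≈ -16.148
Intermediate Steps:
y(w, f) = -2/7 + f*(f + w)
b = 10 (b = 2 - (-4 - 1*4) = 2 - (-4 - 4) = 2 - 1*(-8) = 2 + 8 = 10)
K = 54/7 (K = (-2/7 + 1**2 + 1*(-3)) + 10 = (-2/7 + 1 - 3) + 10 = -16/7 + 10 = 54/7 ≈ 7.7143)
r = -27/29 (r = 27*(-1/29) = -27/29 ≈ -0.93103)
(K - 1*(-15))*r + 5 = (54/7 - 1*(-15))*(-27/29) + 5 = (54/7 + 15)*(-27/29) + 5 = (159/7)*(-27/29) + 5 = -4293/203 + 5 = -3278/203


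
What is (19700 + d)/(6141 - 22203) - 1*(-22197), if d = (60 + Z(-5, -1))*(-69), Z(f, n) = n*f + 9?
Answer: 178256810/8031 ≈ 22196.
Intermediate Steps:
Z(f, n) = 9 + f*n (Z(f, n) = f*n + 9 = 9 + f*n)
d = -5106 (d = (60 + (9 - 5*(-1)))*(-69) = (60 + (9 + 5))*(-69) = (60 + 14)*(-69) = 74*(-69) = -5106)
(19700 + d)/(6141 - 22203) - 1*(-22197) = (19700 - 5106)/(6141 - 22203) - 1*(-22197) = 14594/(-16062) + 22197 = 14594*(-1/16062) + 22197 = -7297/8031 + 22197 = 178256810/8031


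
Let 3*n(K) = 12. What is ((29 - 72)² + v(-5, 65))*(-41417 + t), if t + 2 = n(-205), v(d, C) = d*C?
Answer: -63116460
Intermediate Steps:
v(d, C) = C*d
n(K) = 4 (n(K) = (⅓)*12 = 4)
t = 2 (t = -2 + 4 = 2)
((29 - 72)² + v(-5, 65))*(-41417 + t) = ((29 - 72)² + 65*(-5))*(-41417 + 2) = ((-43)² - 325)*(-41415) = (1849 - 325)*(-41415) = 1524*(-41415) = -63116460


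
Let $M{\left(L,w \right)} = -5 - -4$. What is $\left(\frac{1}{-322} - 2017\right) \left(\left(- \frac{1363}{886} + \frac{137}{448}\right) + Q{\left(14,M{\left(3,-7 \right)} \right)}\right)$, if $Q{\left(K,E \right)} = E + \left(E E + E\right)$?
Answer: $\frac{287772630375}{63905408} \approx 4503.1$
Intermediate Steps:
$M{\left(L,w \right)} = -1$ ($M{\left(L,w \right)} = -5 + 4 = -1$)
$Q{\left(K,E \right)} = E^{2} + 2 E$ ($Q{\left(K,E \right)} = E + \left(E^{2} + E\right) = E + \left(E + E^{2}\right) = E^{2} + 2 E$)
$\left(\frac{1}{-322} - 2017\right) \left(\left(- \frac{1363}{886} + \frac{137}{448}\right) + Q{\left(14,M{\left(3,-7 \right)} \right)}\right) = \left(\frac{1}{-322} - 2017\right) \left(\left(- \frac{1363}{886} + \frac{137}{448}\right) - \left(2 - 1\right)\right) = \left(- \frac{1}{322} - 2017\right) \left(\left(\left(-1363\right) \frac{1}{886} + 137 \cdot \frac{1}{448}\right) - 1\right) = - \frac{649475 \left(\left(- \frac{1363}{886} + \frac{137}{448}\right) - 1\right)}{322} = - \frac{649475 \left(- \frac{244621}{198464} - 1\right)}{322} = \left(- \frac{649475}{322}\right) \left(- \frac{443085}{198464}\right) = \frac{287772630375}{63905408}$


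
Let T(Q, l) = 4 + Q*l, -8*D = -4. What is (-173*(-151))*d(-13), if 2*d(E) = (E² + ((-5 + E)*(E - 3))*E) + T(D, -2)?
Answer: -46655678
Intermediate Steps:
D = ½ (D = -⅛*(-4) = ½ ≈ 0.50000)
d(E) = 3/2 + E²/2 + E*(-5 + E)*(-3 + E)/2 (d(E) = ((E² + ((-5 + E)*(E - 3))*E) + (4 + (½)*(-2)))/2 = ((E² + ((-5 + E)*(-3 + E))*E) + (4 - 1))/2 = ((E² + E*(-5 + E)*(-3 + E)) + 3)/2 = (3 + E² + E*(-5 + E)*(-3 + E))/2 = 3/2 + E²/2 + E*(-5 + E)*(-3 + E)/2)
(-173*(-151))*d(-13) = (-173*(-151))*(3/2 + (½)*(-13)³ - 7/2*(-13)² + (15/2)*(-13)) = 26123*(3/2 + (½)*(-2197) - 7/2*169 - 195/2) = 26123*(3/2 - 2197/2 - 1183/2 - 195/2) = 26123*(-1786) = -46655678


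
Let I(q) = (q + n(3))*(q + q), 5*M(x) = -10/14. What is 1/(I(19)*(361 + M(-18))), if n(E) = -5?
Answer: 1/191976 ≈ 5.2090e-6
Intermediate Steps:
M(x) = -⅐ (M(x) = (-10/14)/5 = (-10*1/14)/5 = (⅕)*(-5/7) = -⅐)
I(q) = 2*q*(-5 + q) (I(q) = (q - 5)*(q + q) = (-5 + q)*(2*q) = 2*q*(-5 + q))
1/(I(19)*(361 + M(-18))) = 1/((2*19*(-5 + 19))*(361 - ⅐)) = 1/((2*19*14)*(2526/7)) = 1/(532*(2526/7)) = 1/191976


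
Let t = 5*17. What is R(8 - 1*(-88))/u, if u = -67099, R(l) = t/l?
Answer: -5/378912 ≈ -1.3196e-5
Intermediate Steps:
t = 85
R(l) = 85/l
R(8 - 1*(-88))/u = (85/(8 - 1*(-88)))/(-67099) = (85/(8 + 88))*(-1/67099) = (85/96)*(-1/67099) = -5/378912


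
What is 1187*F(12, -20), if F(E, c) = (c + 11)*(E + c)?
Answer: 85464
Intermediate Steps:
F(E, c) = (11 + c)*(E + c)
1187*F(12, -20) = 1187*((-20)² + 11*12 + 11*(-20) + 12*(-20)) = 1187*(400 + 132 - 220 - 240) = 1187*72 = 85464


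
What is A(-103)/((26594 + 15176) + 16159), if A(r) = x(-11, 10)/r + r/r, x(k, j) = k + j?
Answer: 104/5966687 ≈ 1.7430e-5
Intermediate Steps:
x(k, j) = j + k
A(r) = 1 - 1/r (A(r) = (10 - 11)/r + r/r = -1/r + 1 = 1 - 1/r)
A(-103)/((26594 + 15176) + 16159) = ((-1 - 103)/(-103))/((26594 + 15176) + 16159) = (-1/103*(-104))/(41770 + 16159) = (104/103)/57929 = (104/103)*(1/57929) = 104/5966687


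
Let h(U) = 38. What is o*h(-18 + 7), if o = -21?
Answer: -798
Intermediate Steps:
o*h(-18 + 7) = -21*38 = -798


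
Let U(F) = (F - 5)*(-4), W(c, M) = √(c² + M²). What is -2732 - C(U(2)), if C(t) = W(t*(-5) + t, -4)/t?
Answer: -2732 - √145/3 ≈ -2736.0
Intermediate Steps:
W(c, M) = √(M² + c²)
U(F) = 20 - 4*F (U(F) = (-5 + F)*(-4) = 20 - 4*F)
C(t) = √(16 + 16*t²)/t (C(t) = √((-4)² + (t*(-5) + t)²)/t = √(16 + (-5*t + t)²)/t = √(16 + (-4*t)²)/t = √(16 + 16*t²)/t)
-2732 - C(U(2)) = -2732 - 4*√(1 + (20 - 4*2)²)/(20 - 4*2) = -2732 - 4*√(1 + (20 - 8)²)/(20 - 8) = -2732 - 4*√(1 + 12²)/12 = -2732 - 4*√(1 + 144)/12 = -2732 - 4*√145/12 = -2732 - √145/3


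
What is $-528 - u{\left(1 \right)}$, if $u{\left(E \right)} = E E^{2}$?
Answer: $-529$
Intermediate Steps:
$u{\left(E \right)} = E^{3}$
$-528 - u{\left(1 \right)} = -528 - 1^{3} = -528 - 1 = -529$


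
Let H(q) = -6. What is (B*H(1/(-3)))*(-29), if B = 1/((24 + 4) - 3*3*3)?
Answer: 174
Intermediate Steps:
B = 1 (B = 1/(28 - 9*3) = 1/(28 - 27) = 1/1 = 1)
(B*H(1/(-3)))*(-29) = (1*(-6))*(-29) = -6*(-29) = 174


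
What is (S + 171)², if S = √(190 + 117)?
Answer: (171 + √307)² ≈ 35540.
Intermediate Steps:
S = √307 ≈ 17.521
(S + 171)² = (√307 + 171)² = (171 + √307)²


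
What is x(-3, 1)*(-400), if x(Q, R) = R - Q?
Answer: -1600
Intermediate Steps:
x(-3, 1)*(-400) = (1 - 1*(-3))*(-400) = (1 + 3)*(-400) = 4*(-400) = -1600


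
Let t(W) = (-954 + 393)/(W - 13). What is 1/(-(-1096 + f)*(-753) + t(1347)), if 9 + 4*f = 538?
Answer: -2668/1936178727 ≈ -1.3780e-6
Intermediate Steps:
f = 529/4 (f = -9/4 + (¼)*538 = -9/4 + 269/2 = 529/4 ≈ 132.25)
t(W) = -561/(-13 + W)
1/(-(-1096 + f)*(-753) + t(1347)) = 1/(-(-1096 + 529/4)*(-753) - 561/(-13 + 1347)) = 1/(-(-3855)*(-753)/4 - 561/1334) = 1/(-1*2902815/4 - 561*1/1334) = 1/(-2902815/4 - 561/1334) = 1/(-1936178727/2668) = -2668/1936178727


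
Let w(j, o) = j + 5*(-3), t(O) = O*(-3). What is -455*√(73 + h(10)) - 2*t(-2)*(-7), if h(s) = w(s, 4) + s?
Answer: 84 - 455*√78 ≈ -3934.5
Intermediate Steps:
t(O) = -3*O
w(j, o) = -15 + j (w(j, o) = j - 15 = -15 + j)
h(s) = -15 + 2*s (h(s) = (-15 + s) + s = -15 + 2*s)
-455*√(73 + h(10)) - 2*t(-2)*(-7) = -455*√(73 + (-15 + 2*10)) - (-6)*(-2)*(-7) = -455*√(73 + (-15 + 20)) - 2*6*(-7) = -455*√(73 + 5) - 12*(-7) = -455*√78 + 84 = 84 - 455*√78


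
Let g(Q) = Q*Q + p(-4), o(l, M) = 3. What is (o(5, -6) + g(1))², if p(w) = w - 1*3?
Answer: 9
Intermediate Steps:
p(w) = -3 + w (p(w) = w - 3 = -3 + w)
g(Q) = -7 + Q² (g(Q) = Q*Q + (-3 - 4) = Q² - 7 = -7 + Q²)
(o(5, -6) + g(1))² = (3 + (-7 + 1²))² = (3 + (-7 + 1))² = (3 - 6)² = (-3)² = 9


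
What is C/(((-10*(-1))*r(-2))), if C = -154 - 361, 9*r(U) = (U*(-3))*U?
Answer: 309/8 ≈ 38.625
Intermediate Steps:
r(U) = -U²/3 (r(U) = ((U*(-3))*U)/9 = ((-3*U)*U)/9 = (-3*U²)/9 = -U²/3)
C = -515
C/(((-10*(-1))*r(-2))) = -515/((-10*(-1))*(-⅓*(-2)²)) = -515/(10*(-⅓*4)) = -515/(10*(-4/3)) = -515/(-40/3) = -515*(-3/40) = 309/8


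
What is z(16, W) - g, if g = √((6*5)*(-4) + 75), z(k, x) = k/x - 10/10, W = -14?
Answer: -15/7 - 3*I*√5 ≈ -2.1429 - 6.7082*I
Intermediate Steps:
z(k, x) = -1 + k/x (z(k, x) = k/x - 10*⅒ = k/x - 1 = -1 + k/x)
g = 3*I*√5 (g = √(30*(-4) + 75) = √(-120 + 75) = √(-45) = 3*I*√5 ≈ 6.7082*I)
z(16, W) - g = (16 - 1*(-14))/(-14) - 3*I*√5 = -(16 + 14)/14 - 3*I*√5 = -1/14*30 - 3*I*√5 = -15/7 - 3*I*√5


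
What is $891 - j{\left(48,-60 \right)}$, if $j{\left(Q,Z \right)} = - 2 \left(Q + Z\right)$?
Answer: $867$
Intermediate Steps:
$j{\left(Q,Z \right)} = - 2 Q - 2 Z$
$891 - j{\left(48,-60 \right)} = 891 - \left(\left(-2\right) 48 - -120\right) = 891 - \left(-96 + 120\right) = 891 - 24 = 867$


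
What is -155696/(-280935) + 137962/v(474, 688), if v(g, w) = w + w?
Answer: 19486296083/193283280 ≈ 100.82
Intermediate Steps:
v(g, w) = 2*w
-155696/(-280935) + 137962/v(474, 688) = -155696/(-280935) + 137962/((2*688)) = -155696*(-1/280935) + 137962/1376 = 155696/280935 + 137962*(1/1376) = 155696/280935 + 68981/688 = 19486296083/193283280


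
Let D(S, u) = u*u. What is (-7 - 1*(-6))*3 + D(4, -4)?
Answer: 13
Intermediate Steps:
D(S, u) = u**2
(-7 - 1*(-6))*3 + D(4, -4) = (-7 - 1*(-6))*3 + (-4)**2 = (-7 + 6)*3 + 16 = -1*3 + 16 = -3 + 16 = 13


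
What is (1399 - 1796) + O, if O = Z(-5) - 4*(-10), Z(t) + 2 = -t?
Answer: -354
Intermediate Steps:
Z(t) = -2 - t
O = 43 (O = (-2 - 1*(-5)) - 4*(-10) = (-2 + 5) + 40 = 3 + 40 = 43)
(1399 - 1796) + O = (1399 - 1796) + 43 = -397 + 43 = -354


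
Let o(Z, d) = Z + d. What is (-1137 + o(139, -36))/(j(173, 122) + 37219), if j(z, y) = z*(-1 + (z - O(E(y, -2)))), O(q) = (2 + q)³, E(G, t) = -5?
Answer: -517/35823 ≈ -0.014432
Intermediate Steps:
j(z, y) = z*(26 + z) (j(z, y) = z*(-1 + (z - (2 - 5)³)) = z*(-1 + (z - 1*(-3)³)) = z*(-1 + (z - 1*(-27))) = z*(-1 + (z + 27)) = z*(-1 + (27 + z)) = z*(26 + z))
(-1137 + o(139, -36))/(j(173, 122) + 37219) = (-1137 + (139 - 36))/(173*(26 + 173) + 37219) = (-1137 + 103)/(173*199 + 37219) = -1034/(34427 + 37219) = -1034/71646 = -1034*1/71646 = -517/35823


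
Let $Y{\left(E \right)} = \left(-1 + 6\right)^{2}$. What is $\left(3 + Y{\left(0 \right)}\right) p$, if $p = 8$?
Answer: $224$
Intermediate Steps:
$Y{\left(E \right)} = 25$ ($Y{\left(E \right)} = 5^{2} = 25$)
$\left(3 + Y{\left(0 \right)}\right) p = \left(3 + 25\right) 8 = 28 \cdot 8 = 224$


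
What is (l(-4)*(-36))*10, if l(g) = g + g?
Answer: 2880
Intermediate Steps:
l(g) = 2*g
(l(-4)*(-36))*10 = ((2*(-4))*(-36))*10 = -8*(-36)*10 = 288*10 = 2880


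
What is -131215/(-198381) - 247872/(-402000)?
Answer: 2123365109/1661440875 ≈ 1.2780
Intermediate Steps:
-131215/(-198381) - 247872/(-402000) = -131215*(-1/198381) - 247872*(-1/402000) = 131215/198381 + 5164/8375 = 2123365109/1661440875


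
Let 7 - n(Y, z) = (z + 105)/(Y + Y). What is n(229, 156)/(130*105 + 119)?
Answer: 2945/6306202 ≈ 0.00046700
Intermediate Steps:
n(Y, z) = 7 - (105 + z)/(2*Y) (n(Y, z) = 7 - (z + 105)/(Y + Y) = 7 - (105 + z)/(2*Y))
n(229, 156)/(130*105 + 119) = ((1/2)*(-105 - 1*156 + 14*229)/229)/(130*105 + 119) = ((1/2)*(1/229)*(-105 - 156 + 3206))/(13650 + 119) = ((1/2)*(1/229)*2945)/13769 = (2945/458)*(1/13769) = 2945/6306202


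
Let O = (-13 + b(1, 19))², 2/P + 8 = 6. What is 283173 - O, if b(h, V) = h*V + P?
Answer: 283148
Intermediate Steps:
P = -1 (P = 2/(-8 + 6) = 2/(-2) = 2*(-½) = -1)
b(h, V) = -1 + V*h (b(h, V) = h*V - 1 = V*h - 1 = -1 + V*h)
O = 25 (O = (-13 + (-1 + 19*1))² = (-13 + (-1 + 19))² = (-13 + 18)² = 5² = 25)
283173 - O = 283173 - 1*25 = 283173 - 25 = 283148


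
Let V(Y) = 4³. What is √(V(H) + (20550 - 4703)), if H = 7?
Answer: √15911 ≈ 126.14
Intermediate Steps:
V(Y) = 64
√(V(H) + (20550 - 4703)) = √(64 + (20550 - 4703)) = √(64 + 15847) = √15911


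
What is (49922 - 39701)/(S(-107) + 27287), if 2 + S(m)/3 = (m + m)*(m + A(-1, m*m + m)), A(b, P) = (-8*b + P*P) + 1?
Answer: -10221/82587408691 ≈ -1.2376e-7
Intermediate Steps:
A(b, P) = 1 + P² - 8*b (A(b, P) = (-8*b + P²) + 1 = (P² - 8*b) + 1 = 1 + P² - 8*b)
S(m) = -6 + 6*m*(9 + m + (m + m²)²) (S(m) = -6 + 3*((m + m)*(m + (1 + (m*m + m)² - 8*(-1)))) = -6 + 3*((2*m)*(m + (1 + (m² + m)² + 8))) = -6 + 3*((2*m)*(m + (1 + (m + m²)² + 8))) = -6 + 3*((2*m)*(m + (9 + (m + m²)²))) = -6 + 3*((2*m)*(9 + m + (m + m²)²)) = -6 + 3*(2*m*(9 + m + (m + m²)²)) = -6 + 6*m*(9 + m + (m + m²)²))
(49922 - 39701)/(S(-107) + 27287) = (49922 - 39701)/((-6 + 6*(-107)² + 6*(-107)*(9 + (-107)²*(1 - 107)²)) + 27287) = 10221/((-6 + 6*11449 + 6*(-107)*(9 + 11449*(-106)²)) + 27287) = 10221/((-6 + 68694 + 6*(-107)*(9 + 11449*11236)) + 27287) = 10221/((-6 + 68694 + 6*(-107)*(9 + 128640964)) + 27287) = 10221/((-6 + 68694 + 6*(-107)*128640973) + 27287) = 10221/((-6 + 68694 - 82587504666) + 27287) = 10221/(-82587435978 + 27287) = 10221/(-82587408691) = 10221*(-1/82587408691) = -10221/82587408691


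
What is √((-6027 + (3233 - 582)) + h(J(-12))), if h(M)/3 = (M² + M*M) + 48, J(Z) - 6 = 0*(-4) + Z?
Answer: 2*I*√754 ≈ 54.918*I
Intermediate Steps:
J(Z) = 6 + Z (J(Z) = 6 + (0*(-4) + Z) = 6 + (0 + Z) = 6 + Z)
h(M) = 144 + 6*M² (h(M) = 3*((M² + M*M) + 48) = 3*((M² + M²) + 48) = 3*(2*M² + 48) = 3*(48 + 2*M²) = 144 + 6*M²)
√((-6027 + (3233 - 582)) + h(J(-12))) = √((-6027 + (3233 - 582)) + (144 + 6*(6 - 12)²)) = √((-6027 + 2651) + (144 + 6*(-6)²)) = √(-3376 + (144 + 6*36)) = √(-3376 + (144 + 216)) = √(-3376 + 360) = √(-3016) = 2*I*√754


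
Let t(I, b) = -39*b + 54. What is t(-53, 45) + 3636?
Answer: 1935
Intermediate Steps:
t(I, b) = 54 - 39*b
t(-53, 45) + 3636 = (54 - 39*45) + 3636 = (54 - 1755) + 3636 = -1701 + 3636 = 1935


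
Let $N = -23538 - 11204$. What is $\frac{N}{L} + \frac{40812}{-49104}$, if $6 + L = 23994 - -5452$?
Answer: $- \frac{30286213}{15058560} \approx -2.0112$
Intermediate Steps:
$N = -34742$
$L = 29440$ ($L = -6 + \left(23994 - -5452\right) = -6 + \left(23994 + 5452\right) = -6 + 29446 = 29440$)
$\frac{N}{L} + \frac{40812}{-49104} = - \frac{34742}{29440} + \frac{40812}{-49104} = \left(-34742\right) \frac{1}{29440} + 40812 \left(- \frac{1}{49104}\right) = - \frac{17371}{14720} - \frac{3401}{4092} = - \frac{30286213}{15058560}$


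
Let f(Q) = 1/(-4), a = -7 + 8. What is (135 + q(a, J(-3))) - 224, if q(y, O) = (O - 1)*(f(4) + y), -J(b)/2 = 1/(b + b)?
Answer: -179/2 ≈ -89.500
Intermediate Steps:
a = 1
f(Q) = -1/4
J(b) = -1/b (J(b) = -2/(b + b) = -2*1/(2*b) = -1/b)
q(y, O) = (-1 + O)*(-1/4 + y) (q(y, O) = (O - 1)*(-1/4 + y) = (-1 + O)*(-1/4 + y))
(135 + q(a, J(-3))) - 224 = (135 + (1/4 - 1*1 - (-1)/(4*(-3)) - 1/(-3)*1)) - 224 = (135 + (1/4 - 1 - (-1)*(-1)/(4*3) - 1*(-1/3)*1)) - 224 = (135 + (1/4 - 1 - 1/4*1/3 + (1/3)*1)) - 224 = (135 + (1/4 - 1 - 1/12 + 1/3)) - 224 = (135 - 1/2) - 224 = 269/2 - 224 = -179/2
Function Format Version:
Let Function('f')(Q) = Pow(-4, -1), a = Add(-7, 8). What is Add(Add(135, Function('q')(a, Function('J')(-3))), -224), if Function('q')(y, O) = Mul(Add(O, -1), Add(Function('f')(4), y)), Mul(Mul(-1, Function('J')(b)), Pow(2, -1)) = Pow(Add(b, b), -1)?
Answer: Rational(-179, 2) ≈ -89.500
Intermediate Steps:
a = 1
Function('f')(Q) = Rational(-1, 4)
Function('J')(b) = Mul(-1, Pow(b, -1)) (Function('J')(b) = Mul(-2, Pow(Add(b, b), -1)) = Mul(-2, Pow(Mul(2, b), -1)) = Mul(-2, Mul(Rational(1, 2), Pow(b, -1))) = Mul(-1, Pow(b, -1)))
Function('q')(y, O) = Mul(Add(-1, O), Add(Rational(-1, 4), y)) (Function('q')(y, O) = Mul(Add(O, -1), Add(Rational(-1, 4), y)) = Mul(Add(-1, O), Add(Rational(-1, 4), y)))
Add(Add(135, Function('q')(a, Function('J')(-3))), -224) = Add(Add(135, Add(Rational(1, 4), Mul(-1, 1), Mul(Rational(-1, 4), Mul(-1, Pow(-3, -1))), Mul(Mul(-1, Pow(-3, -1)), 1))), -224) = Add(Add(135, Add(Rational(1, 4), -1, Mul(Rational(-1, 4), Mul(-1, Rational(-1, 3))), Mul(Mul(-1, Rational(-1, 3)), 1))), -224) = Add(Add(135, Add(Rational(1, 4), -1, Mul(Rational(-1, 4), Rational(1, 3)), Mul(Rational(1, 3), 1))), -224) = Add(Add(135, Add(Rational(1, 4), -1, Rational(-1, 12), Rational(1, 3))), -224) = Add(Add(135, Rational(-1, 2)), -224) = Add(Rational(269, 2), -224) = Rational(-179, 2)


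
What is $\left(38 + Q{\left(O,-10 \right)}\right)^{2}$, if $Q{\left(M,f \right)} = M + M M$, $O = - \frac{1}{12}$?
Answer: $\frac{29822521}{20736} \approx 1438.2$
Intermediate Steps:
$O = - \frac{1}{12}$ ($O = \left(-1\right) \frac{1}{12} = - \frac{1}{12} \approx -0.083333$)
$Q{\left(M,f \right)} = M + M^{2}$
$\left(38 + Q{\left(O,-10 \right)}\right)^{2} = \left(38 - \frac{1 - \frac{1}{12}}{12}\right)^{2} = \left(38 - \frac{11}{144}\right)^{2} = \left(\frac{5461}{144}\right)^{2} = \frac{29822521}{20736}$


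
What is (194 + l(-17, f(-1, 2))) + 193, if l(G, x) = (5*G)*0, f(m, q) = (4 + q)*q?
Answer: 387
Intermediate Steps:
f(m, q) = q*(4 + q)
l(G, x) = 0
(194 + l(-17, f(-1, 2))) + 193 = (194 + 0) + 193 = 194 + 193 = 387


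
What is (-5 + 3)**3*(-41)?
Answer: 328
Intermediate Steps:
(-5 + 3)**3*(-41) = (-2)**3*(-41) = -8*(-41) = 328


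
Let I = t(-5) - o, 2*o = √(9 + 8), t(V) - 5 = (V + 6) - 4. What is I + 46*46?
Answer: 2118 - √17/2 ≈ 2115.9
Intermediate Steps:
t(V) = 7 + V (t(V) = 5 + ((V + 6) - 4) = 5 + ((6 + V) - 4) = 5 + (2 + V) = 7 + V)
o = √17/2 (o = √(9 + 8)/2 = √17/2 ≈ 2.0616)
I = 2 - √17/2 (I = (7 - 5) - √17/2 = 2 - √17/2 ≈ -0.061553)
I + 46*46 = (2 - √17/2) + 46*46 = (2 - √17/2) + 2116 = 2118 - √17/2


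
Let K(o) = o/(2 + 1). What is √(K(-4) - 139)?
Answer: I*√1263/3 ≈ 11.846*I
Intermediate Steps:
K(o) = o/3
√(K(-4) - 139) = √((⅓)*(-4) - 139) = √(-4/3 - 139) = √(-421/3) = I*√1263/3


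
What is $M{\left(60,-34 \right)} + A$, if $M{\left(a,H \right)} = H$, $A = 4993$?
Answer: $4959$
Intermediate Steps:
$M{\left(60,-34 \right)} + A = -34 + 4993 = 4959$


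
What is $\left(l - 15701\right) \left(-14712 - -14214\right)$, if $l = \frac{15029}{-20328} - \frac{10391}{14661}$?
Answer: $\frac{18496280774975}{2365308} \approx 7.8198 \cdot 10^{6}$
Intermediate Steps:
$l = - \frac{20550877}{14191848}$ ($l = 15029 \left(- \frac{1}{20328}\right) - \frac{10391}{14661} = - \frac{2147}{2904} - \frac{10391}{14661} = - \frac{20550877}{14191848} \approx -1.4481$)
$\left(l - 15701\right) \left(-14712 - -14214\right) = \left(- \frac{20550877}{14191848} - 15701\right) \left(-14712 - -14214\right) = - \frac{222846756325 \left(-14712 + 14214\right)}{14191848} = \left(- \frac{222846756325}{14191848}\right) \left(-498\right) = \frac{18496280774975}{2365308}$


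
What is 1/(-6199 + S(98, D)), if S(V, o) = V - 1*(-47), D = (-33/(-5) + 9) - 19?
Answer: -1/6054 ≈ -0.00016518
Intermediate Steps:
D = -17/5 (D = (-33*(-1/5) + 9) - 19 = (33/5 + 9) - 19 = 78/5 - 19 = -17/5 ≈ -3.4000)
S(V, o) = 47 + V (S(V, o) = V + 47 = 47 + V)
1/(-6199 + S(98, D)) = 1/(-6199 + (47 + 98)) = 1/(-6199 + 145) = 1/(-6054) = -1/6054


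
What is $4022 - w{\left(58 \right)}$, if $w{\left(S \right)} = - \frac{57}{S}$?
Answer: $\frac{233333}{58} \approx 4023.0$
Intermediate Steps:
$4022 - w{\left(58 \right)} = 4022 - - \frac{57}{58} = 4022 + \frac{57}{58} = \frac{233333}{58}$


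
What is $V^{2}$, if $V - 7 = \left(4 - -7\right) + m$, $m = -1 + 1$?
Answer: $324$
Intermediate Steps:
$m = 0$
$V = 18$ ($V = 7 + \left(\left(4 - -7\right) + 0\right) = 7 + \left(\left(4 + 7\right) + 0\right) = 7 + \left(11 + 0\right) = 7 + 11 = 18$)
$V^{2} = 18^{2} = 324$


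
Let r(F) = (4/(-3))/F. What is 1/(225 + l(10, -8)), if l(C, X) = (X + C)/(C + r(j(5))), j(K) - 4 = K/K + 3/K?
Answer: 205/46167 ≈ 0.0044404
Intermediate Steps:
j(K) = 5 + 3/K (j(K) = 4 + (K/K + 3/K) = 4 + (1 + 3/K) = 5 + 3/K)
r(F) = -4/(3*F) (r(F) = (4*(-⅓))/F = -4/(3*F))
l(C, X) = (C + X)/(-5/21 + C) (l(C, X) = (X + C)/(C - 4/(3*(5 + 3/5))) = (C + X)/(C - 4/(3*(5 + 3*(⅕)))) = (C + X)/(C - 4/(3*(5 + ⅗))) = (C + X)/(C - 4/(3*28/5)) = (C + X)/(C - 4/3*5/28) = (C + X)/(C - 5/21) = (C + X)/(-5/21 + C))
1/(225 + l(10, -8)) = 1/(225 + 21*(10 - 8)/(-5 + 21*10)) = 1/(225 + 21*2/(-5 + 210)) = 1/(225 + 21*2/205) = 1/(225 + 21*(1/205)*2) = 1/(225 + 42/205) = 1/(46167/205) = 205/46167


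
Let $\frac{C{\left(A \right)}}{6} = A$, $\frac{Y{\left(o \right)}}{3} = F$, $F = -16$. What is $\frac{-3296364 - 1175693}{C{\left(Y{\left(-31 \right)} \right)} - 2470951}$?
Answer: $\frac{4472057}{2471239} \approx 1.8096$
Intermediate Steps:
$Y{\left(o \right)} = -48$ ($Y{\left(o \right)} = 3 \left(-16\right) = -48$)
$C{\left(A \right)} = 6 A$
$\frac{-3296364 - 1175693}{C{\left(Y{\left(-31 \right)} \right)} - 2470951} = \frac{-3296364 - 1175693}{6 \left(-48\right) - 2470951} = - \frac{4472057}{-288 - 2470951} = - \frac{4472057}{-2471239} = \left(-4472057\right) \left(- \frac{1}{2471239}\right) = \frac{4472057}{2471239}$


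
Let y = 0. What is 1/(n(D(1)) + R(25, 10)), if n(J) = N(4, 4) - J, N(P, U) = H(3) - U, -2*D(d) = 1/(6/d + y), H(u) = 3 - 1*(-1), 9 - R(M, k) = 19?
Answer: -12/119 ≈ -0.10084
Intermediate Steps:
R(M, k) = -10 (R(M, k) = 9 - 1*19 = 9 - 19 = -10)
H(u) = 4 (H(u) = 3 + 1 = 4)
D(d) = -d/12 (D(d) = -1/(2*(6/d + 0)) = -d/6/2 = -d/12)
N(P, U) = 4 - U
n(J) = -J (n(J) = (4 - 1*4) - J = (4 - 4) - J = 0 - J = -J)
1/(n(D(1)) + R(25, 10)) = 1/(-(-1)/12 - 10) = 1/(-1*(-1/12) - 10) = 1/(1/12 - 10) = 1/(-119/12) = -12/119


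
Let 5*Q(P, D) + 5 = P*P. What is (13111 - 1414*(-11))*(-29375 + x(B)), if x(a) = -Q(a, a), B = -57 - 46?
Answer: -902827107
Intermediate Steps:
Q(P, D) = -1 + P²/5 (Q(P, D) = -1 + (P*P)/5 = -1 + P²/5)
B = -103
x(a) = 1 - a²/5 (x(a) = -(-1 + a²/5) = 1 - a²/5)
(13111 - 1414*(-11))*(-29375 + x(B)) = (13111 - 1414*(-11))*(-29375 + (1 - ⅕*(-103)²)) = (13111 + 15554)*(-29375 + (1 - ⅕*10609)) = 28665*(-29375 + (1 - 10609/5)) = 28665*(-29375 - 10604/5) = 28665*(-157479/5) = -902827107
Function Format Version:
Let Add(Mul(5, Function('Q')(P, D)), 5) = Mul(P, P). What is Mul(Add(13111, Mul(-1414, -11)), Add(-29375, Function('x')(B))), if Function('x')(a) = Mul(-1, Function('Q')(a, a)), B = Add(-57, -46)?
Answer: -902827107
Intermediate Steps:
Function('Q')(P, D) = Add(-1, Mul(Rational(1, 5), Pow(P, 2))) (Function('Q')(P, D) = Add(-1, Mul(Rational(1, 5), Mul(P, P))) = Add(-1, Mul(Rational(1, 5), Pow(P, 2))))
B = -103
Function('x')(a) = Add(1, Mul(Rational(-1, 5), Pow(a, 2))) (Function('x')(a) = Mul(-1, Add(-1, Mul(Rational(1, 5), Pow(a, 2)))) = Add(1, Mul(Rational(-1, 5), Pow(a, 2))))
Mul(Add(13111, Mul(-1414, -11)), Add(-29375, Function('x')(B))) = Mul(Add(13111, Mul(-1414, -11)), Add(-29375, Add(1, Mul(Rational(-1, 5), Pow(-103, 2))))) = Mul(Add(13111, 15554), Add(-29375, Add(1, Mul(Rational(-1, 5), 10609)))) = Mul(28665, Add(-29375, Add(1, Rational(-10609, 5)))) = Mul(28665, Add(-29375, Rational(-10604, 5))) = Mul(28665, Rational(-157479, 5)) = -902827107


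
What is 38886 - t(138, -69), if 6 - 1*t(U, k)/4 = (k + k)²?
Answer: 115038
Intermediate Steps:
t(U, k) = 24 - 16*k² (t(U, k) = 24 - 4*(k + k)² = 24 - 4*4*k² = 24 - 16*k²)
38886 - t(138, -69) = 38886 - (24 - 16*(-69)²) = 38886 - (24 - 16*4761) = 38886 - (24 - 76176) = 38886 - 1*(-76152) = 38886 + 76152 = 115038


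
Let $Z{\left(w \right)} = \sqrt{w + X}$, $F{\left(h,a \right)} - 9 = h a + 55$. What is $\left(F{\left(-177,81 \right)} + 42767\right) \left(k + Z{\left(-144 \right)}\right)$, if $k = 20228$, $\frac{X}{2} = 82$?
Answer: $576376632 + 56988 \sqrt{5} \approx 5.765 \cdot 10^{8}$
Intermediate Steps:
$X = 164$ ($X = 2 \cdot 82 = 164$)
$F{\left(h,a \right)} = 64 + a h$ ($F{\left(h,a \right)} = 9 + \left(h a + 55\right) = 9 + \left(a h + 55\right) = 9 + \left(55 + a h\right) = 64 + a h$)
$Z{\left(w \right)} = \sqrt{164 + w}$ ($Z{\left(w \right)} = \sqrt{w + 164} = \sqrt{164 + w}$)
$\left(F{\left(-177,81 \right)} + 42767\right) \left(k + Z{\left(-144 \right)}\right) = \left(\left(64 + 81 \left(-177\right)\right) + 42767\right) \left(20228 + \sqrt{164 - 144}\right) = \left(\left(64 - 14337\right) + 42767\right) \left(20228 + \sqrt{20}\right) = \left(-14273 + 42767\right) \left(20228 + 2 \sqrt{5}\right) = 28494 \left(20228 + 2 \sqrt{5}\right) = 576376632 + 56988 \sqrt{5}$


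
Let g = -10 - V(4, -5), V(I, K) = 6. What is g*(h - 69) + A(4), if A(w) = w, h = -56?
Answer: 2004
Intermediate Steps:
g = -16 (g = -10 - 1*6 = -10 - 6 = -16)
g*(h - 69) + A(4) = -16*(-56 - 69) + 4 = -16*(-125) + 4 = 2000 + 4 = 2004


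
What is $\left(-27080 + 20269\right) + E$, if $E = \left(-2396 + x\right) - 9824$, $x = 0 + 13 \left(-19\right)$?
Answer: $-19278$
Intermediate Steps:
$x = -247$ ($x = 0 - 247 = -247$)
$E = -12467$ ($E = \left(-2396 - 247\right) - 9824 = -2643 - 9824 = -12467$)
$\left(-27080 + 20269\right) + E = \left(-27080 + 20269\right) - 12467 = -6811 - 12467 = -19278$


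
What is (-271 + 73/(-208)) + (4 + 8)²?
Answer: -26489/208 ≈ -127.35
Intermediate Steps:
(-271 + 73/(-208)) + (4 + 8)² = (-271 + 73*(-1/208)) + 12² = (-271 - 73/208) + 144 = -56441/208 + 144 = -26489/208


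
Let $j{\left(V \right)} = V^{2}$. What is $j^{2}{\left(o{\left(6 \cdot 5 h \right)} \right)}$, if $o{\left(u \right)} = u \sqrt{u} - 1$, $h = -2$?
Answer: $46654704001 - 103679520 i \sqrt{15} \approx 4.6655 \cdot 10^{10} - 4.0155 \cdot 10^{8} i$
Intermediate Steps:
$o{\left(u \right)} = -1 + u^{\frac{3}{2}}$ ($o{\left(u \right)} = u^{\frac{3}{2}} - 1 = -1 + u^{\frac{3}{2}}$)
$j^{2}{\left(o{\left(6 \cdot 5 h \right)} \right)} = \left(\left(-1 + \left(6 \cdot 5 \left(-2\right)\right)^{\frac{3}{2}}\right)^{2}\right)^{2} = \left(\left(-1 + \left(30 \left(-2\right)\right)^{\frac{3}{2}}\right)^{2}\right)^{2} = \left(\left(-1 + \left(-60\right)^{\frac{3}{2}}\right)^{2}\right)^{2} = \left(\left(-1 - 120 i \sqrt{15}\right)^{2}\right)^{2} = \left(-1 - 120 i \sqrt{15}\right)^{4}$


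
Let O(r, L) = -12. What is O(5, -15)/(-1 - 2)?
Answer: 4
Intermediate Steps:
O(5, -15)/(-1 - 2) = -12/(-1 - 2) = -12/(-3) = -12*(-1/3) = 4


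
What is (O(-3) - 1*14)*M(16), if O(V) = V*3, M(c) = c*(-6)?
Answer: 2208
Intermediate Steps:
M(c) = -6*c
O(V) = 3*V
(O(-3) - 1*14)*M(16) = (3*(-3) - 1*14)*(-6*16) = (-9 - 14)*(-96) = -23*(-96) = 2208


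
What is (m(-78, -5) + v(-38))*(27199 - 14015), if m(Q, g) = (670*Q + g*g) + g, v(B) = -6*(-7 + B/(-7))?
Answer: -4820254976/7 ≈ -6.8861e+8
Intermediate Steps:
v(B) = 42 + 6*B/7 (v(B) = -6*(-7 + B*(-⅐)) = -6*(-7 - B/7) = 42 + 6*B/7)
m(Q, g) = g + g² + 670*Q (m(Q, g) = (670*Q + g²) + g = (g² + 670*Q) + g = g + g² + 670*Q)
(m(-78, -5) + v(-38))*(27199 - 14015) = ((-5 + (-5)² + 670*(-78)) + (42 + (6/7)*(-38)))*(27199 - 14015) = ((-5 + 25 - 52260) + (42 - 228/7))*13184 = (-52240 + 66/7)*13184 = -365614/7*13184 = -4820254976/7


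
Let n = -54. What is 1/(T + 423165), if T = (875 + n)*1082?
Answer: 1/1311487 ≈ 7.6249e-7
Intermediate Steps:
T = 888322 (T = (875 - 54)*1082 = 821*1082 = 888322)
1/(T + 423165) = 1/(888322 + 423165) = 1/1311487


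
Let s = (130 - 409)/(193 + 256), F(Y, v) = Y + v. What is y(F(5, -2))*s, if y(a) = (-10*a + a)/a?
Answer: 2511/449 ≈ 5.5924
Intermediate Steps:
y(a) = -9 (y(a) = (-9*a)/a = -9)
s = -279/449 ≈ -0.62138
y(F(5, -2))*s = -9*(-279/449) = 2511/449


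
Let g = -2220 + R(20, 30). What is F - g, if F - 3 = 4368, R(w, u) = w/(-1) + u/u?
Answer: 6610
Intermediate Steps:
R(w, u) = 1 - w (R(w, u) = w*(-1) + 1 = -w + 1 = 1 - w)
F = 4371 (F = 3 + 4368 = 4371)
g = -2239 (g = -2220 + (1 - 1*20) = -2220 + (1 - 20) = -2220 - 19 = -2239)
F - g = 4371 - 1*(-2239) = 4371 + 2239 = 6610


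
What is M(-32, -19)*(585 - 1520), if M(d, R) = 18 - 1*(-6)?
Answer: -22440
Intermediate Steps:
M(d, R) = 24 (M(d, R) = 18 + 6 = 24)
M(-32, -19)*(585 - 1520) = 24*(585 - 1520) = 24*(-935) = -22440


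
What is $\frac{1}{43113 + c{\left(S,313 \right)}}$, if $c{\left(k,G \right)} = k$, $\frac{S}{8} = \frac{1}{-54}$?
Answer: $\frac{27}{1164047} \approx 2.3195 \cdot 10^{-5}$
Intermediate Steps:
$S = - \frac{4}{27}$ ($S = \frac{8}{-54} = 8 \left(- \frac{1}{54}\right) = - \frac{4}{27} \approx -0.14815$)
$\frac{1}{43113 + c{\left(S,313 \right)}} = \frac{1}{43113 - \frac{4}{27}} = \frac{1}{\frac{1164047}{27}} = \frac{27}{1164047}$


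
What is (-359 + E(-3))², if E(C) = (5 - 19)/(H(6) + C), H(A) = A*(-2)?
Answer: 28847641/225 ≈ 1.2821e+5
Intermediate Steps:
H(A) = -2*A
E(C) = -14/(-12 + C) (E(C) = (5 - 19)/(-2*6 + C) = -14/(-12 + C))
(-359 + E(-3))² = (-359 - 14/(-12 - 3))² = (-359 - 14/(-15))² = (-359 - 14*(-1/15))² = (-359 + 14/15)² = (-5371/15)² = 28847641/225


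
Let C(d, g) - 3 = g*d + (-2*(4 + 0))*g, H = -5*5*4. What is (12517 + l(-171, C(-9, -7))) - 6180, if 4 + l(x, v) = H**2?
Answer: 16333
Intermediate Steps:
H = -100 (H = -25*4 = -100)
C(d, g) = 3 - 8*g + d*g (C(d, g) = 3 + (g*d + (-2*(4 + 0))*g) = 3 + (d*g + (-2*4)*g) = 3 + (d*g - 8*g) = 3 + (-8*g + d*g) = 3 - 8*g + d*g)
l(x, v) = 9996 (l(x, v) = -4 + (-100)**2 = -4 + 10000 = 9996)
(12517 + l(-171, C(-9, -7))) - 6180 = (12517 + 9996) - 6180 = 22513 - 6180 = 16333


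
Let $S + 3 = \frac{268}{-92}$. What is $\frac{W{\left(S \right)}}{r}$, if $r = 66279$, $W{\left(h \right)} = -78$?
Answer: $- \frac{26}{22093} \approx -0.0011768$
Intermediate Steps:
$S = - \frac{136}{23}$ ($S = -3 + \frac{268}{-92} = -3 + 268 \left(- \frac{1}{92}\right) = -3 - \frac{67}{23} = - \frac{136}{23} \approx -5.913$)
$\frac{W{\left(S \right)}}{r} = - \frac{78}{66279} = \left(-78\right) \frac{1}{66279} = - \frac{26}{22093}$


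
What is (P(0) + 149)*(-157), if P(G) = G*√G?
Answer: -23393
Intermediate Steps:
P(G) = G^(3/2)
(P(0) + 149)*(-157) = (0^(3/2) + 149)*(-157) = (0 + 149)*(-157) = 149*(-157) = -23393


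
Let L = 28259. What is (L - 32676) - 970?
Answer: -5387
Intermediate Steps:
(L - 32676) - 970 = (28259 - 32676) - 970 = -4417 - 970 = -5387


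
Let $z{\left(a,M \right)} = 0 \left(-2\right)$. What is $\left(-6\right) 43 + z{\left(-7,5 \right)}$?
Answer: $-258$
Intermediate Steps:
$z{\left(a,M \right)} = 0$
$\left(-6\right) 43 + z{\left(-7,5 \right)} = \left(-6\right) 43 + 0 = -258 + 0 = -258$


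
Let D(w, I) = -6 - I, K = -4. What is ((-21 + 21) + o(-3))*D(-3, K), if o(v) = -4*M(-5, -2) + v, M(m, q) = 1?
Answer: 14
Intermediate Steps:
o(v) = -4 + v (o(v) = -4*1 + v = -4 + v)
((-21 + 21) + o(-3))*D(-3, K) = ((-21 + 21) + (-4 - 3))*(-6 - 1*(-4)) = (0 - 7)*(-6 + 4) = -7*(-2) = 14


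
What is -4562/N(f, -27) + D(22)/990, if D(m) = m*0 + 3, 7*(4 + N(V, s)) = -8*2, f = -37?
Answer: 119753/165 ≈ 725.78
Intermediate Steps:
N(V, s) = -44/7 (N(V, s) = -4 + (-8*2)/7 = -4 + (1/7)*(-16) = -4 - 16/7 = -44/7)
D(m) = 3 (D(m) = 0 + 3 = 3)
-4562/N(f, -27) + D(22)/990 = -4562/(-44/7) + 3/990 = -4562*(-7/44) + 3*(1/990) = 15967/22 + 1/330 = 119753/165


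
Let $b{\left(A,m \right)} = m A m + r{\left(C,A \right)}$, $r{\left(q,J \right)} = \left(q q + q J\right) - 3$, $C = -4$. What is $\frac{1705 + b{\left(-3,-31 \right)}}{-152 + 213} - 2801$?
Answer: $- \frac{172014}{61} \approx -2819.9$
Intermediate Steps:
$r{\left(q,J \right)} = -3 + q^{2} + J q$ ($r{\left(q,J \right)} = \left(q^{2} + J q\right) - 3 = -3 + q^{2} + J q$)
$b{\left(A,m \right)} = 13 - 4 A + A m^{2}$ ($b{\left(A,m \right)} = m A m + \left(-3 + \left(-4\right)^{2} + A \left(-4\right)\right) = A m m - \left(-13 + 4 A\right) = A m^{2} - \left(-13 + 4 A\right) = 13 - 4 A + A m^{2}$)
$\frac{1705 + b{\left(-3,-31 \right)}}{-152 + 213} - 2801 = \frac{1705 - \left(-25 + 2883\right)}{-152 + 213} - 2801 = \frac{1705 + \left(13 + 12 - 2883\right)}{61} - 2801 = \left(1705 + \left(13 + 12 - 2883\right)\right) \frac{1}{61} - 2801 = \left(1705 - 2858\right) \frac{1}{61} - 2801 = \left(-1153\right) \frac{1}{61} - 2801 = - \frac{1153}{61} - 2801 = - \frac{172014}{61}$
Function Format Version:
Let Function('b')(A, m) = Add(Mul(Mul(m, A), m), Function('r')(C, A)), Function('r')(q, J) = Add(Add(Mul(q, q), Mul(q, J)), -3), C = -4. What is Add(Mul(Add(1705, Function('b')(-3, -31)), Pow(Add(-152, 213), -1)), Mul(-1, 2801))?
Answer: Rational(-172014, 61) ≈ -2819.9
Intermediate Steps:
Function('r')(q, J) = Add(-3, Pow(q, 2), Mul(J, q)) (Function('r')(q, J) = Add(Add(Pow(q, 2), Mul(J, q)), -3) = Add(-3, Pow(q, 2), Mul(J, q)))
Function('b')(A, m) = Add(13, Mul(-4, A), Mul(A, Pow(m, 2))) (Function('b')(A, m) = Add(Mul(Mul(m, A), m), Add(-3, Pow(-4, 2), Mul(A, -4))) = Add(Mul(Mul(A, m), m), Add(-3, 16, Mul(-4, A))) = Add(Mul(A, Pow(m, 2)), Add(13, Mul(-4, A))) = Add(13, Mul(-4, A), Mul(A, Pow(m, 2))))
Add(Mul(Add(1705, Function('b')(-3, -31)), Pow(Add(-152, 213), -1)), Mul(-1, 2801)) = Add(Mul(Add(1705, Add(13, Mul(-4, -3), Mul(-3, Pow(-31, 2)))), Pow(Add(-152, 213), -1)), Mul(-1, 2801)) = Add(Mul(Add(1705, Add(13, 12, Mul(-3, 961))), Pow(61, -1)), -2801) = Add(Mul(Add(1705, Add(13, 12, -2883)), Rational(1, 61)), -2801) = Add(Mul(Add(1705, -2858), Rational(1, 61)), -2801) = Add(Mul(-1153, Rational(1, 61)), -2801) = Add(Rational(-1153, 61), -2801) = Rational(-172014, 61)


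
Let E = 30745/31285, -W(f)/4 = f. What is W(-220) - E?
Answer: 5500011/6257 ≈ 879.02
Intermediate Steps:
W(f) = -4*f
E = 6149/6257 (E = 30745*(1/31285) = 6149/6257 ≈ 0.98274)
W(-220) - E = -4*(-220) - 1*6149/6257 = 880 - 6149/6257 = 5500011/6257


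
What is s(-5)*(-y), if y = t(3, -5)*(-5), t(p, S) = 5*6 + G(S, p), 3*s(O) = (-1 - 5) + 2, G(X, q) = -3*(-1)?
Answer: -220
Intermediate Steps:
G(X, q) = 3
s(O) = -4/3 (s(O) = ((-1 - 5) + 2)/3 = (-6 + 2)/3 = (1/3)*(-4) = -4/3)
t(p, S) = 33 (t(p, S) = 5*6 + 3 = 30 + 3 = 33)
y = -165 (y = 33*(-5) = -165)
s(-5)*(-y) = -(-4)*(-165)/3 = -4/3*165 = -220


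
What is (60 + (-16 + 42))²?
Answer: 7396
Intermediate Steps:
(60 + (-16 + 42))² = (60 + 26)² = 86² = 7396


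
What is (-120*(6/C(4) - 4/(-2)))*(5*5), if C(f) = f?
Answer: -10500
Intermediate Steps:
(-120*(6/C(4) - 4/(-2)))*(5*5) = (-120*(6/4 - 4/(-2)))*(5*5) = -120*(6*(¼) - 4*(-½))*25 = -120*(3/2 + 2)*25 = -120*7/2*25 = -30*14*25 = -420*25 = -10500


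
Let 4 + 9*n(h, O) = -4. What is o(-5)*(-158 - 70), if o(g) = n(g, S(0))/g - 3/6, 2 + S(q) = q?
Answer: 1102/15 ≈ 73.467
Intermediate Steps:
S(q) = -2 + q
n(h, O) = -8/9 (n(h, O) = -4/9 + (⅑)*(-4) = -4/9 - 4/9 = -8/9)
o(g) = -½ - 8/(9*g) (o(g) = -8/(9*g) - 3/6 = -8/(9*g) - 3*⅙ = -8/(9*g) - ½ = -½ - 8/(9*g))
o(-5)*(-158 - 70) = ((1/18)*(-16 - 9*(-5))/(-5))*(-158 - 70) = ((1/18)*(-⅕)*(-16 + 45))*(-228) = ((1/18)*(-⅕)*29)*(-228) = -29/90*(-228) = 1102/15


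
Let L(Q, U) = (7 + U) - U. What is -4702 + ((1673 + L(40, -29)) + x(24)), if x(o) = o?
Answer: -2998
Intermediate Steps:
L(Q, U) = 7
-4702 + ((1673 + L(40, -29)) + x(24)) = -4702 + ((1673 + 7) + 24) = -4702 + (1680 + 24) = -4702 + 1704 = -2998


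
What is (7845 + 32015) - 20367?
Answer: 19493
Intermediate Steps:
(7845 + 32015) - 20367 = 39860 - 20367 = 19493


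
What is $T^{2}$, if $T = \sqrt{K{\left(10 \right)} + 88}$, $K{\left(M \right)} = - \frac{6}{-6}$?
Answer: $89$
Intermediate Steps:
$K{\left(M \right)} = 1$ ($K{\left(M \right)} = \left(-6\right) \left(- \frac{1}{6}\right) = 1$)
$T = \sqrt{89}$ ($T = \sqrt{1 + 88} = \sqrt{89} \approx 9.434$)
$T^{2} = \left(\sqrt{89}\right)^{2} = 89$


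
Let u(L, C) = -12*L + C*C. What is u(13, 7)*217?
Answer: -23219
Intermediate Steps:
u(L, C) = C² - 12*L (u(L, C) = -12*L + C² = C² - 12*L)
u(13, 7)*217 = (7² - 12*13)*217 = (49 - 156)*217 = -107*217 = -23219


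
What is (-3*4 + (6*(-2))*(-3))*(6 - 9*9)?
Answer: -1800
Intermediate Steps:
(-3*4 + (6*(-2))*(-3))*(6 - 9*9) = (-12 - 12*(-3))*(6 - 81) = (-12 + 36)*(-75) = 24*(-75) = -1800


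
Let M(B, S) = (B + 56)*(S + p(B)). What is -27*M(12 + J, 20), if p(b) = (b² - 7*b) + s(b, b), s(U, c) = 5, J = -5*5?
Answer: -330885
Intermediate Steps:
J = -25
p(b) = 5 + b² - 7*b (p(b) = (b² - 7*b) + 5 = 5 + b² - 7*b)
M(B, S) = (56 + B)*(5 + S + B² - 7*B) (M(B, S) = (B + 56)*(S + (5 + B² - 7*B)) = (56 + B)*(5 + S + B² - 7*B))
-27*M(12 + J, 20) = -27*(280 + (12 - 25)³ - 387*(12 - 25) + 49*(12 - 25)² + 56*20 + (12 - 25)*20) = -27*(280 + (-13)³ - 387*(-13) + 49*(-13)² + 1120 - 13*20) = -27*(280 - 2197 + 5031 + 49*169 + 1120 - 260) = -27*(280 - 2197 + 5031 + 8281 + 1120 - 260) = -27*12255 = -330885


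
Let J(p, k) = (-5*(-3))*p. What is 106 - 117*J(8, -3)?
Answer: -13934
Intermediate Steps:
J(p, k) = 15*p
106 - 117*J(8, -3) = 106 - 1755*8 = 106 - 117*120 = 106 - 14040 = -13934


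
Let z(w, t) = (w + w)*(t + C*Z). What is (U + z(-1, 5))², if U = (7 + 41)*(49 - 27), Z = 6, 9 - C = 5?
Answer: 996004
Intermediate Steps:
C = 4 (C = 9 - 1*5 = 9 - 5 = 4)
U = 1056 (U = 48*22 = 1056)
z(w, t) = 2*w*(24 + t) (z(w, t) = (w + w)*(t + 4*6) = (2*w)*(t + 24) = (2*w)*(24 + t) = 2*w*(24 + t))
(U + z(-1, 5))² = (1056 + 2*(-1)*(24 + 5))² = (1056 + 2*(-1)*29)² = (1056 - 58)² = 998² = 996004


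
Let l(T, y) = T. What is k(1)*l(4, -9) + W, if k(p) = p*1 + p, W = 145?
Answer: 153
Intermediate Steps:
k(p) = 2*p (k(p) = p + p = 2*p)
k(1)*l(4, -9) + W = (2*1)*4 + 145 = 2*4 + 145 = 8 + 145 = 153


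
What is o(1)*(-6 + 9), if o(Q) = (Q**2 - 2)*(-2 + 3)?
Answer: -3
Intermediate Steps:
o(Q) = -2 + Q**2 (o(Q) = (-2 + Q**2)*1 = -2 + Q**2)
o(1)*(-6 + 9) = (-2 + 1**2)*(-6 + 9) = (-2 + 1)*3 = -1*3 = -3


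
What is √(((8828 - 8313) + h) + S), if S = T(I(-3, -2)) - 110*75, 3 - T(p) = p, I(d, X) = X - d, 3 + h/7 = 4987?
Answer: √27155 ≈ 164.79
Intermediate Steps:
h = 34888 (h = -21 + 7*4987 = -21 + 34909 = 34888)
T(p) = 3 - p
S = -8248 (S = (3 - (-2 - 1*(-3))) - 110*75 = (3 - (-2 + 3)) - 8250 = (3 - 1*1) - 8250 = (3 - 1) - 8250 = 2 - 8250 = -8248)
√(((8828 - 8313) + h) + S) = √(((8828 - 8313) + 34888) - 8248) = √((515 + 34888) - 8248) = √(35403 - 8248) = √27155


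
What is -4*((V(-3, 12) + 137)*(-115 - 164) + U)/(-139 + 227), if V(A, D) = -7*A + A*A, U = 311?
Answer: 23141/11 ≈ 2103.7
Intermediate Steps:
V(A, D) = A² - 7*A (V(A, D) = -7*A + A² = A² - 7*A)
-4*((V(-3, 12) + 137)*(-115 - 164) + U)/(-139 + 227) = -4*((-3*(-7 - 3) + 137)*(-115 - 164) + 311)/(-139 + 227) = -4*((-3*(-10) + 137)*(-279) + 311)/88 = -4*((30 + 137)*(-279) + 311)/88 = -4*(167*(-279) + 311)/88 = -4*(-46593 + 311)/88 = -(-185128)/88 = -4*(-23141/44) = 23141/11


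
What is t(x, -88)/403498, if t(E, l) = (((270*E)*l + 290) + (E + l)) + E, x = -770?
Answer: 9146931/201749 ≈ 45.338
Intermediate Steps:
t(E, l) = 290 + l + 2*E + 270*E*l (t(E, l) = ((270*E*l + 290) + (E + l)) + E = ((290 + 270*E*l) + (E + l)) + E = (290 + E + l + 270*E*l) + E = 290 + l + 2*E + 270*E*l)
t(x, -88)/403498 = (290 - 88 + 2*(-770) + 270*(-770)*(-88))/403498 = (290 - 88 - 1540 + 18295200)*(1/403498) = 18293862*(1/403498) = 9146931/201749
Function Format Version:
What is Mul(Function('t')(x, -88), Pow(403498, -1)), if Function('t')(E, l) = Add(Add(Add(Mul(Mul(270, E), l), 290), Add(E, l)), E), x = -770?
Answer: Rational(9146931, 201749) ≈ 45.338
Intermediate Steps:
Function('t')(E, l) = Add(290, l, Mul(2, E), Mul(270, E, l)) (Function('t')(E, l) = Add(Add(Add(Mul(270, E, l), 290), Add(E, l)), E) = Add(Add(Add(290, Mul(270, E, l)), Add(E, l)), E) = Add(Add(290, E, l, Mul(270, E, l)), E) = Add(290, l, Mul(2, E), Mul(270, E, l)))
Mul(Function('t')(x, -88), Pow(403498, -1)) = Mul(Add(290, -88, Mul(2, -770), Mul(270, -770, -88)), Pow(403498, -1)) = Mul(Add(290, -88, -1540, 18295200), Rational(1, 403498)) = Mul(18293862, Rational(1, 403498)) = Rational(9146931, 201749)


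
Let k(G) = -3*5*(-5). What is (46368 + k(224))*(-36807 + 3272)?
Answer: -1557466005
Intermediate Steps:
k(G) = 75 (k(G) = -15*(-5) = 75)
(46368 + k(224))*(-36807 + 3272) = (46368 + 75)*(-36807 + 3272) = 46443*(-33535) = -1557466005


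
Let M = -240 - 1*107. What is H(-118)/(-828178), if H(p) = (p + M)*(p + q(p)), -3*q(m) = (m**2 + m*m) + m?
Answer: -2176510/414089 ≈ -5.2561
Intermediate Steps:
M = -347 (M = -240 - 107 = -347)
q(m) = -2*m**2/3 - m/3 (q(m) = -((m**2 + m*m) + m)/3 = -((m**2 + m**2) + m)/3 = -(2*m**2 + m)/3 = -(m + 2*m**2)/3 = -2*m**2/3 - m/3)
H(p) = (-347 + p)*(p - p*(1 + 2*p)/3) (H(p) = (p - 347)*(p - p*(1 + 2*p)/3) = (-347 + p)*(p - p*(1 + 2*p)/3))
H(-118)/(-828178) = ((2/3)*(-118)*(-347 - 1*(-118)**2 + 348*(-118)))/(-828178) = ((2/3)*(-118)*(-347 - 1*13924 - 41064))*(-1/828178) = ((2/3)*(-118)*(-347 - 13924 - 41064))*(-1/828178) = ((2/3)*(-118)*(-55335))*(-1/828178) = 4353020*(-1/828178) = -2176510/414089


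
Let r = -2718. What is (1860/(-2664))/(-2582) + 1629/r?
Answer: -51851557/86553804 ≈ -0.59907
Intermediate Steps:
(1860/(-2664))/(-2582) + 1629/r = (1860/(-2664))/(-2582) + 1629/(-2718) = (1860*(-1/2664))*(-1/2582) + 1629*(-1/2718) = -155/222*(-1/2582) - 181/302 = 155/573204 - 181/302 = -51851557/86553804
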